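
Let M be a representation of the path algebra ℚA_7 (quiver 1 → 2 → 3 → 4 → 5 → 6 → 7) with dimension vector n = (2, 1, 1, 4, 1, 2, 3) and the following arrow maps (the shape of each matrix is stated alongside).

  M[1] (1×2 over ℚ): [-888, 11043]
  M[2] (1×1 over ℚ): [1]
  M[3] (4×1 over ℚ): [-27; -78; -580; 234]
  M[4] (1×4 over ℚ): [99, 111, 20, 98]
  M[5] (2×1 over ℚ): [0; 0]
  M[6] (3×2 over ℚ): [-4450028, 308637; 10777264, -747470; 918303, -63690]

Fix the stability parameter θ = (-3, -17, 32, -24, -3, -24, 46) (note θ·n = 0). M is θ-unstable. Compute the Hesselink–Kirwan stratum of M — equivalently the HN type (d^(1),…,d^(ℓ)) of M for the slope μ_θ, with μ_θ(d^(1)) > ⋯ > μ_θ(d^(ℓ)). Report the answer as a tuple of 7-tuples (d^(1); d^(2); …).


Barcode: M ≅ I[1,1], I[1,5], I[4,4]^3, I[6,7]^2, I[7,7]. HN layers by μ_θ (5 steps, strictly decreasing):
  μ^(1)=46; μ^(2)=5/3; μ^(3)=-3; μ^(4)=-10; μ^(5)=-24

((0, 0, 0, 0, 0, 0, 3); (0, 0, 1, 1, 1, 0, 0); (1, 0, 0, 0, 0, 0, 0); (1, 1, 0, 0, 0, 0, 0); (0, 0, 0, 3, 0, 2, 0))


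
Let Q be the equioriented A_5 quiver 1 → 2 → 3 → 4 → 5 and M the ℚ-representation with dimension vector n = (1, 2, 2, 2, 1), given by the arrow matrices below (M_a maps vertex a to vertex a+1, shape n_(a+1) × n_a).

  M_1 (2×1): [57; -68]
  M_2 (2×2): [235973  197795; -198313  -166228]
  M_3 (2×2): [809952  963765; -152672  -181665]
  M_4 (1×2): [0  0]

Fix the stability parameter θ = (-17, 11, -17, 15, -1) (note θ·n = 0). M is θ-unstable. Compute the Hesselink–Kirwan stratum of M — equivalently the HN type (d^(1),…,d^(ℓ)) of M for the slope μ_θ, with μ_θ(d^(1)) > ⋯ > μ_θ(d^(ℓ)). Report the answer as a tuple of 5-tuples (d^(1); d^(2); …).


Barcode: M ≅ I[1,4], I[2,3], I[4,4], I[5,5]. HN layers by μ_θ (4 steps, strictly decreasing):
  μ^(1)=15; μ^(2)=-1; μ^(3)=-3; μ^(4)=-17

((0, 0, 0, 2, 0); (0, 0, 0, 0, 1); (0, 2, 2, 0, 0); (1, 0, 0, 0, 0))


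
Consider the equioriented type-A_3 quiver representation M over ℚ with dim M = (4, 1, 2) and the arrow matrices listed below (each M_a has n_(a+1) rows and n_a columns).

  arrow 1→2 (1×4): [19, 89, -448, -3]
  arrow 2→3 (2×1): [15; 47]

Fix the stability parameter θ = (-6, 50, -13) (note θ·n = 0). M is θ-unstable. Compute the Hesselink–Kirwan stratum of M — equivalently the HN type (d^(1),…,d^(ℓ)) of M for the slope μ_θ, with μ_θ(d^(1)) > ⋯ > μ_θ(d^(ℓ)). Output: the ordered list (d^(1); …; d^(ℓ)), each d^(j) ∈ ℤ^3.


Via rank(M_{q-1}∘⋯∘M_p): M ≅ I[1,1]^3, I[1,3], I[3,3].
μ_θ-semistable layers: μ^(1)=37/2; μ^(2)=-6; μ^(3)=-13

((0, 1, 1); (4, 0, 0); (0, 0, 1))


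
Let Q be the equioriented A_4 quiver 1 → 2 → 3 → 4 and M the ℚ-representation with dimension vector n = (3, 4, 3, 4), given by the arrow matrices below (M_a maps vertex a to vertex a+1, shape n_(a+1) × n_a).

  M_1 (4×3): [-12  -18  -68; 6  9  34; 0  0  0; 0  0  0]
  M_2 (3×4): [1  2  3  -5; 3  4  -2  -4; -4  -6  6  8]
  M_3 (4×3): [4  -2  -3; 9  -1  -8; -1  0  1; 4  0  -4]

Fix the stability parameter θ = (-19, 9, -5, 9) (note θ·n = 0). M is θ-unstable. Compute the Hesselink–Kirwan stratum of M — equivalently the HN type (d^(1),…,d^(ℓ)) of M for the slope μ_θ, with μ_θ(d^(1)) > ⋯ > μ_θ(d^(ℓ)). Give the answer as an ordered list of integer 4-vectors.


Interval decomposition of M: I[1,1]^2, I[1,4], I[2,2], I[2,4]^2, I[4,4].
HN type (ℓ=3): μ^(1)=9; μ^(2)=2; μ^(3)=-19

((0, 1, 0, 4); (0, 3, 3, 0); (3, 0, 0, 0))


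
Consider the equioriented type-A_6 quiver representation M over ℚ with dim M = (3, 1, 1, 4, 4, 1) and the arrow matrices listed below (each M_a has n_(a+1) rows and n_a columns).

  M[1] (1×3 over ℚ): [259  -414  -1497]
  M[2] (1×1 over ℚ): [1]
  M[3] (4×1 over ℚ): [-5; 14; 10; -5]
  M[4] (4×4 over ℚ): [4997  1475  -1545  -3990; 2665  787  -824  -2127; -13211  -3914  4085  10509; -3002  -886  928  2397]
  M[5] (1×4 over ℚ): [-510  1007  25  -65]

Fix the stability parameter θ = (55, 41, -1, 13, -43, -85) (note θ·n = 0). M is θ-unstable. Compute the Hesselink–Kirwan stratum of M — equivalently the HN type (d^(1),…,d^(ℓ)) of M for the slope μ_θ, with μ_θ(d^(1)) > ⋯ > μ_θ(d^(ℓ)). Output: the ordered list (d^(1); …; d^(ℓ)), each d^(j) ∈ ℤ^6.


Barcode: M ≅ I[1,1]^2, I[1,6], I[4,5]^3. HN layers by μ_θ (3 steps, strictly decreasing):
  μ^(1)=55; μ^(2)=-10/3; μ^(3)=-15

((2, 0, 0, 0, 0, 0); (1, 1, 1, 1, 1, 1); (0, 0, 0, 3, 3, 0))


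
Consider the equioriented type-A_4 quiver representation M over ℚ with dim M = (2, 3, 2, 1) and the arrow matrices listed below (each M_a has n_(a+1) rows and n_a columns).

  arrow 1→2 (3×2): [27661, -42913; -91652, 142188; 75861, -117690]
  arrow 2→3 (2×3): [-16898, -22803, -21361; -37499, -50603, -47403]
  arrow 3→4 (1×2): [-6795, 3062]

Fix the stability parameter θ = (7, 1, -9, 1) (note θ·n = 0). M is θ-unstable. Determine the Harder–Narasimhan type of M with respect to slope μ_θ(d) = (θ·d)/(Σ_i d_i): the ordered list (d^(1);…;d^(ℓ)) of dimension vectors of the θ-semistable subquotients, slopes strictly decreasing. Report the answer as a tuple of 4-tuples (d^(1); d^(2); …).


Via rank(M_{q-1}∘⋯∘M_p): M ≅ I[1,3], I[1,4], I[2,2].
μ_θ-semistable layers: μ^(1)=1; μ^(2)=-1/3

((0, 1, 0, 1); (2, 2, 2, 0))


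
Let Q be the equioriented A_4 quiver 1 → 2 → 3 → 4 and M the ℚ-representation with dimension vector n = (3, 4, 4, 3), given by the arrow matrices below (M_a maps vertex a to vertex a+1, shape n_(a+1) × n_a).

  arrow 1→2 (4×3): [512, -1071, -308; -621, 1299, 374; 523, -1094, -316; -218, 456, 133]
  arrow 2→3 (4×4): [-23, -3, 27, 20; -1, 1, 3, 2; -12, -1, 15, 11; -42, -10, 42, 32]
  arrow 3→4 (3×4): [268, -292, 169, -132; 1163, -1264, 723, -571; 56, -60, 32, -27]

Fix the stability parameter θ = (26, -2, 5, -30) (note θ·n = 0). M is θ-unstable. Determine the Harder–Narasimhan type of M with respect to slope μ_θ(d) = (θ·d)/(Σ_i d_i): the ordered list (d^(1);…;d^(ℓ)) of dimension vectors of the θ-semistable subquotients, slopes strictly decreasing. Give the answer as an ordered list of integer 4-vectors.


Interval decomposition of M: I[1,2]^2, I[1,4], I[2,4], I[3,3], I[3,4].
HN type (ℓ=5): μ^(1)=12; μ^(2)=5; μ^(3)=-1/4; μ^(4)=-9; μ^(5)=-25/2

((2, 2, 0, 0); (0, 0, 1, 0); (1, 1, 1, 1); (0, 1, 1, 1); (0, 0, 1, 1))


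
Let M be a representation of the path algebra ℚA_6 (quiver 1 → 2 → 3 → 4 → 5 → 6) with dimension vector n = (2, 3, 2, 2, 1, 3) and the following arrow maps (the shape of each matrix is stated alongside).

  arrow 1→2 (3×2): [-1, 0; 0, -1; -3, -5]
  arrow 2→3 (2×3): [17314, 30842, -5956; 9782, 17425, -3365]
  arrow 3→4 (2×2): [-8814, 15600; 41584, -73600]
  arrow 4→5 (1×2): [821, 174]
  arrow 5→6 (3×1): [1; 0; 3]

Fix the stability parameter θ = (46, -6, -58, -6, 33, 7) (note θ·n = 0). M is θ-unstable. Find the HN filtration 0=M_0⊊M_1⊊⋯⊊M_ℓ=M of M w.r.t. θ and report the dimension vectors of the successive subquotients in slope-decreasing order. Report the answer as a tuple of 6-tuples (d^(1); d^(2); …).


Via rank(M_{q-1}∘⋯∘M_p): M ≅ I[1,3], I[1,6], I[2,2], I[4,4], I[6,6]^2.
μ_θ-semistable layers: μ^(1)=20; μ^(2)=7; μ^(3)=-6

((0, 0, 0, 0, 1, 1); (0, 0, 0, 0, 0, 2); (2, 3, 2, 2, 0, 0))


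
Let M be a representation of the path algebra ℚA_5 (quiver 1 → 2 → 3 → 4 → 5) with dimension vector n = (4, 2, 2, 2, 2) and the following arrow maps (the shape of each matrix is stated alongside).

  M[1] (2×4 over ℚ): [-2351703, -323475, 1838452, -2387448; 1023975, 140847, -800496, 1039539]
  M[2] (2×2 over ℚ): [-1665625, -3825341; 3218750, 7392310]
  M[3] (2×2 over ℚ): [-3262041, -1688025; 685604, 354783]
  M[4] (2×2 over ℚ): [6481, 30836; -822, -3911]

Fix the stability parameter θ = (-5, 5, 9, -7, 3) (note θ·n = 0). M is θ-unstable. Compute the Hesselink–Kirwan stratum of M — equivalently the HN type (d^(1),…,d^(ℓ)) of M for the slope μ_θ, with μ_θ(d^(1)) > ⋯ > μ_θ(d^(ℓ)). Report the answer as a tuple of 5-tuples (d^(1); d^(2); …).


Barcode: M ≅ I[1,1]^2, I[1,2], I[1,5], I[3,5]. HN layers by μ_θ (5 steps, strictly decreasing):
  μ^(1)=5; μ^(2)=3; μ^(3)=7/3; μ^(4)=1; μ^(5)=-5

((0, 1, 0, 0, 0); (0, 0, 0, 0, 2); (0, 1, 1, 1, 0); (0, 0, 1, 1, 0); (4, 0, 0, 0, 0))


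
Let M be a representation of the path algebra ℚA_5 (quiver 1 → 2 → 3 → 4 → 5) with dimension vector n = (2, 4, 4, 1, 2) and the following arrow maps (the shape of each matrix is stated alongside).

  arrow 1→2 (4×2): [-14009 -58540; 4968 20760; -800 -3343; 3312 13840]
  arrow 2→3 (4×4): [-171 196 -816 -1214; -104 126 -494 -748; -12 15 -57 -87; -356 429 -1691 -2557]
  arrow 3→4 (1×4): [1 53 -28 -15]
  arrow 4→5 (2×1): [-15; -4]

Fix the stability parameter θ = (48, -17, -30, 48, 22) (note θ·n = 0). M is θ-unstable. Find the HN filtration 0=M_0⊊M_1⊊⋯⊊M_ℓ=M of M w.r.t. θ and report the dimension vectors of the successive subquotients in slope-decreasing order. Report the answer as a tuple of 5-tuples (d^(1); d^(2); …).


Via rank(M_{q-1}∘⋯∘M_p): M ≅ I[1,3], I[1,5], I[2,2], I[2,3], I[3,3], I[5,5].
μ_θ-semistable layers: μ^(1)=35; μ^(2)=22; μ^(3)=1/3; μ^(4)=-17; μ^(5)=-47/2; μ^(6)=-30

((0, 0, 0, 1, 1); (0, 0, 0, 0, 1); (2, 2, 2, 0, 0); (0, 1, 0, 0, 0); (0, 1, 1, 0, 0); (0, 0, 1, 0, 0))


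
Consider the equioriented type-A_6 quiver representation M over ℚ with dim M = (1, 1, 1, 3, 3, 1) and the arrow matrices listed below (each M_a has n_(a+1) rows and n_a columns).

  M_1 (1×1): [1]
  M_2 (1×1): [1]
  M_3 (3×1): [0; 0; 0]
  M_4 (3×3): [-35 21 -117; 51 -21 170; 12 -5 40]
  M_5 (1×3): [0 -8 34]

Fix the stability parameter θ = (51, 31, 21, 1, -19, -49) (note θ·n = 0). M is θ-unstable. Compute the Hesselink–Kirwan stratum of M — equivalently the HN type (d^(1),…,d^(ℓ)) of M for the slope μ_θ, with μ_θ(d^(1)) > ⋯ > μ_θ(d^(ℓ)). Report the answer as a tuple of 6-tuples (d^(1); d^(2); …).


Via rank(M_{q-1}∘⋯∘M_p): M ≅ I[1,3], I[4,5]^2, I[4,6].
μ_θ-semistable layers: μ^(1)=103/3; μ^(2)=-9; μ^(3)=-67/3

((1, 1, 1, 0, 0, 0); (0, 0, 0, 2, 2, 0); (0, 0, 0, 1, 1, 1))


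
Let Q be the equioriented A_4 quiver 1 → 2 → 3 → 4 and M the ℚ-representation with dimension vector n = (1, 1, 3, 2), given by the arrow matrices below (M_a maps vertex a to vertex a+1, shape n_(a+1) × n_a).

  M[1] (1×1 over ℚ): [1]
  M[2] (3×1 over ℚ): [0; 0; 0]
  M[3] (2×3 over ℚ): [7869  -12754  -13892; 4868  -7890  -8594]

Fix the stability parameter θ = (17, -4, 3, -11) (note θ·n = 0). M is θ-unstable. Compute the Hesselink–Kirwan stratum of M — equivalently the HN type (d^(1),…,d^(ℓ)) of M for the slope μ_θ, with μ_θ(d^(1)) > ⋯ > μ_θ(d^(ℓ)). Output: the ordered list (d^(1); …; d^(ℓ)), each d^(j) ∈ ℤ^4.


Via rank(M_{q-1}∘⋯∘M_p): M ≅ I[1,2], I[3,3], I[3,4]^2.
μ_θ-semistable layers: μ^(1)=13/2; μ^(2)=3; μ^(3)=-4

((1, 1, 0, 0); (0, 0, 1, 0); (0, 0, 2, 2))


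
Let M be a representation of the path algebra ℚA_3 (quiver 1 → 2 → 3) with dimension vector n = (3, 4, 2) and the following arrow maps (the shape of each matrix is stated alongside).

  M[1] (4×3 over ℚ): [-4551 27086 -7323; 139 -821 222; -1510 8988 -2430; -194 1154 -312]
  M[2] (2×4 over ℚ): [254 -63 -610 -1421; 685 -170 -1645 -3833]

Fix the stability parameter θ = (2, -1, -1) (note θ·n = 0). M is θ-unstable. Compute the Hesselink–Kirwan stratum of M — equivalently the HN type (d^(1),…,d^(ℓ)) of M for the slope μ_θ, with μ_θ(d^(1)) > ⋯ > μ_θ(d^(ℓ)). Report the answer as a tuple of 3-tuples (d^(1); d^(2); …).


Interval decomposition of M: I[1,1], I[1,3]^2, I[2,2]^2.
HN type (ℓ=3): μ^(1)=2; μ^(2)=0; μ^(3)=-1

((1, 0, 0); (2, 2, 2); (0, 2, 0))


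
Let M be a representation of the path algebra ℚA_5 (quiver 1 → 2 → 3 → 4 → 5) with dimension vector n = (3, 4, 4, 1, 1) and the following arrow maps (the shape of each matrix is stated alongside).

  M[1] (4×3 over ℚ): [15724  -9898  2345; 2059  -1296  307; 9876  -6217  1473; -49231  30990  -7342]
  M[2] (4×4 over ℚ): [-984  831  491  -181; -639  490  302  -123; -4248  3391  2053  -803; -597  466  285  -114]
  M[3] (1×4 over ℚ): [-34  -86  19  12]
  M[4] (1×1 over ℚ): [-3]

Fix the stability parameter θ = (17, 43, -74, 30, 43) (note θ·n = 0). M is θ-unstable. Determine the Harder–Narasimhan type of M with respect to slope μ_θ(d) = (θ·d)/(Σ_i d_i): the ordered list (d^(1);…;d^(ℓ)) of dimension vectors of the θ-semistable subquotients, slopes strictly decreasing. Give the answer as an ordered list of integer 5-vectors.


Barcode: M ≅ I[1,2], I[1,3], I[1,5], I[2,3], I[3,3]. HN layers by μ_θ (6 steps, strictly decreasing):
  μ^(1)=43; μ^(2)=30; μ^(3)=17; μ^(4)=-14/3; μ^(5)=-31/2; μ^(6)=-74

((0, 1, 0, 0, 1); (0, 0, 0, 1, 0); (1, 0, 0, 0, 0); (2, 2, 2, 0, 0); (0, 1, 1, 0, 0); (0, 0, 1, 0, 0))


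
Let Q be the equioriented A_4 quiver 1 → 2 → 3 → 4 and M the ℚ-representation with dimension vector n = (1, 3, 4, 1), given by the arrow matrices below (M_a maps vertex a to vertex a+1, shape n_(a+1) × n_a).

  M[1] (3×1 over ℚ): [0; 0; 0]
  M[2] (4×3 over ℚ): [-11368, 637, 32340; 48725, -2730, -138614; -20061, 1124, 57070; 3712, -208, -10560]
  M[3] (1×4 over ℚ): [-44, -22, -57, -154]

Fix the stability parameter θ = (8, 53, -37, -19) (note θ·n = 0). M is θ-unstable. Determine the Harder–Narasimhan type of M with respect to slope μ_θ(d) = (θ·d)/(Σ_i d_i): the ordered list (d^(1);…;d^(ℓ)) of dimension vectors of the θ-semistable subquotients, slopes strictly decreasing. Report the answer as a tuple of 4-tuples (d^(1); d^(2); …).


Via rank(M_{q-1}∘⋯∘M_p): M ≅ I[1,1], I[2,2], I[2,3], I[2,4], I[3,3]^2.
μ_θ-semistable layers: μ^(1)=53; μ^(2)=8; μ^(3)=-1; μ^(4)=-37

((0, 1, 0, 0); (1, 1, 1, 0); (0, 1, 1, 1); (0, 0, 2, 0))


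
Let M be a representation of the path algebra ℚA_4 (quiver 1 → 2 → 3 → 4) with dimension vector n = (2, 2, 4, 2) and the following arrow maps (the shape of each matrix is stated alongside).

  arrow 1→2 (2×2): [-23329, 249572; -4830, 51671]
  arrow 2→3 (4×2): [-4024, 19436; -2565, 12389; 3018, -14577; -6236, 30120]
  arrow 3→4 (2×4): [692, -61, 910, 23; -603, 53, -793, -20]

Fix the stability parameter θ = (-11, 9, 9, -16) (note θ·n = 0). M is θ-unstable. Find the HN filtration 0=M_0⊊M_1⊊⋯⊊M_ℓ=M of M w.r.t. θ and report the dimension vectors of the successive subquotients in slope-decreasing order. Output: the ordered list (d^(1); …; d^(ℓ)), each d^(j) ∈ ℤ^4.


Via rank(M_{q-1}∘⋯∘M_p): M ≅ I[1,4]^2, I[3,3]^2.
μ_θ-semistable layers: μ^(1)=9; μ^(2)=2/3; μ^(3)=-11

((0, 0, 2, 0); (0, 2, 2, 2); (2, 0, 0, 0))


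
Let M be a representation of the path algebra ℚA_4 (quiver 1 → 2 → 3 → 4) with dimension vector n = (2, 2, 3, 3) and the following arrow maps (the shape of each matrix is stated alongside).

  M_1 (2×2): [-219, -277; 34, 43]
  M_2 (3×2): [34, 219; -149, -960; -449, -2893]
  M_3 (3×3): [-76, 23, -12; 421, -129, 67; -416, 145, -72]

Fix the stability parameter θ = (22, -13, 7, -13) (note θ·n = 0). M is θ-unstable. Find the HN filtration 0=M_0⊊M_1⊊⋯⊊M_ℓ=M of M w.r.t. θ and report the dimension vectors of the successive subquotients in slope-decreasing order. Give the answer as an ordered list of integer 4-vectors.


Barcode: M ≅ I[1,4]^2, I[3,3], I[4,4]. HN layers by μ_θ (3 steps, strictly decreasing):
  μ^(1)=7; μ^(2)=3/4; μ^(3)=-13

((0, 0, 1, 0); (2, 2, 2, 2); (0, 0, 0, 1))


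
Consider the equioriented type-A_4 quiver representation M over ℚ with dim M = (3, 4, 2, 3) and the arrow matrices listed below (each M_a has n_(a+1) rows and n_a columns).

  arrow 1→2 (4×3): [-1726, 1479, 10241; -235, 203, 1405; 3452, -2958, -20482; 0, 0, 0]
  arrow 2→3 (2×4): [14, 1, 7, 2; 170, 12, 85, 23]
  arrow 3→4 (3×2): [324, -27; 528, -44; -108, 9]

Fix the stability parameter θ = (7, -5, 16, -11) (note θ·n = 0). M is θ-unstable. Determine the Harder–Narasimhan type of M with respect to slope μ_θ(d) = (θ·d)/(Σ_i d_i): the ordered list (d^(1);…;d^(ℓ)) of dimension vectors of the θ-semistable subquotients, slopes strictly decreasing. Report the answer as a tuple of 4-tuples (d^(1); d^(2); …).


Interval decomposition of M: I[1,1], I[1,2], I[1,3], I[2,2], I[2,4], I[4,4]^2.
HN type (ℓ=6): μ^(1)=16; μ^(2)=7; μ^(3)=5/2; μ^(4)=1; μ^(5)=-5; μ^(6)=-11

((0, 0, 1, 0); (1, 0, 0, 0); (0, 0, 1, 1); (2, 2, 0, 0); (0, 2, 0, 0); (0, 0, 0, 2))


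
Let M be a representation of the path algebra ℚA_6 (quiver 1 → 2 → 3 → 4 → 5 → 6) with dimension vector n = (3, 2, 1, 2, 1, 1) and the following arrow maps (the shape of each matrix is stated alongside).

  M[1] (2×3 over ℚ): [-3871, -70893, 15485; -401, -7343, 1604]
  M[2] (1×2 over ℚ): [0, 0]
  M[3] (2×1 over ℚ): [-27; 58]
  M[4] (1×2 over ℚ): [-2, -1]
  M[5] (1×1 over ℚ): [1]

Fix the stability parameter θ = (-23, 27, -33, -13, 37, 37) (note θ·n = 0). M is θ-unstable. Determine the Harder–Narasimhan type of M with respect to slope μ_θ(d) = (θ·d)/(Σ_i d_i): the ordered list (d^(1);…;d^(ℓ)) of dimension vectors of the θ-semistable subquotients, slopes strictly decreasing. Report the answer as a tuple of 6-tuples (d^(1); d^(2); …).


Interval decomposition of M: I[1,1], I[1,2]^2, I[3,6], I[4,4].
HN type (ℓ=5): μ^(1)=37; μ^(2)=27; μ^(3)=-13; μ^(4)=-23; μ^(5)=-33

((0, 0, 0, 0, 1, 1); (0, 2, 0, 0, 0, 0); (0, 0, 0, 2, 0, 0); (3, 0, 0, 0, 0, 0); (0, 0, 1, 0, 0, 0))


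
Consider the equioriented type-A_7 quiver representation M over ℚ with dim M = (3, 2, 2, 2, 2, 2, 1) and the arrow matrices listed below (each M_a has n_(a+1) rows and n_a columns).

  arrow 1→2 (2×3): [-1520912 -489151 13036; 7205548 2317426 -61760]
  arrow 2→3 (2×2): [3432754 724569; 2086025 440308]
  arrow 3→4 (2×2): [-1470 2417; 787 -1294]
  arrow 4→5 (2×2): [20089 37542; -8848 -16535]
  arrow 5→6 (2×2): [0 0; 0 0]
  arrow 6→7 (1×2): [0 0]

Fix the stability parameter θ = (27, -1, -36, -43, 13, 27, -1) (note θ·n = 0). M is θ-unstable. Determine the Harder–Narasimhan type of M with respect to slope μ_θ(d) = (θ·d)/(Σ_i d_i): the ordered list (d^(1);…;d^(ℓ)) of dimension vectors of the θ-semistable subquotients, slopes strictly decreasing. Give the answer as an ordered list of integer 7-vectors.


Via rank(M_{q-1}∘⋯∘M_p): M ≅ I[1,1], I[1,5]^2, I[6,6]^2, I[7,7].
μ_θ-semistable layers: μ^(1)=27; μ^(2)=13; μ^(3)=-1; μ^(4)=-53/4

((1, 0, 0, 0, 0, 2, 0); (0, 0, 0, 0, 2, 0, 0); (0, 0, 0, 0, 0, 0, 1); (2, 2, 2, 2, 0, 0, 0))


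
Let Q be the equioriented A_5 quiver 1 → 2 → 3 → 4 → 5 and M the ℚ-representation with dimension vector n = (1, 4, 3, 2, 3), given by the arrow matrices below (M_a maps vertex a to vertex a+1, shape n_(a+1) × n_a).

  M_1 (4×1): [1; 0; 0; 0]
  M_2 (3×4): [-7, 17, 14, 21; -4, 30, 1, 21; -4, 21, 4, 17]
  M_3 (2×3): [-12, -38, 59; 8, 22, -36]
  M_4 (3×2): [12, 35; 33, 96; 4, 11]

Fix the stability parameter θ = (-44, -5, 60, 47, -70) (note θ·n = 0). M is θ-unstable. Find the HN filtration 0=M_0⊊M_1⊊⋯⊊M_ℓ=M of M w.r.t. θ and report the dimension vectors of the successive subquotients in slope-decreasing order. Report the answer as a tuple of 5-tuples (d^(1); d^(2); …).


Via rank(M_{q-1}∘⋯∘M_p): M ≅ I[1,3], I[2,2], I[2,5]^2, I[5,5].
μ_θ-semistable layers: μ^(1)=60; μ^(2)=37/3; μ^(3)=-5; μ^(4)=-44; μ^(5)=-70

((0, 0, 1, 0, 0); (0, 0, 2, 2, 2); (0, 4, 0, 0, 0); (1, 0, 0, 0, 0); (0, 0, 0, 0, 1))


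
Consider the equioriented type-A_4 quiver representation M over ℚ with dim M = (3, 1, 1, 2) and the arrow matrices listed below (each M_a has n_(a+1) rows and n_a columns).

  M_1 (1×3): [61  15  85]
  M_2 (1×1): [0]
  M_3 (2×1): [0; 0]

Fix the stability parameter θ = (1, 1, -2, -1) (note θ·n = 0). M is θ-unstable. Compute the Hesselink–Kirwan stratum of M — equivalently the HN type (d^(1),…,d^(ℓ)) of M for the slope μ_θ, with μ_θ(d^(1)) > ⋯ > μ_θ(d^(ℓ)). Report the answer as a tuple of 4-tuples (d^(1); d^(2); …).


Barcode: M ≅ I[1,1]^2, I[1,2], I[3,3], I[4,4]^2. HN layers by μ_θ (3 steps, strictly decreasing):
  μ^(1)=1; μ^(2)=-1; μ^(3)=-2

((3, 1, 0, 0); (0, 0, 0, 2); (0, 0, 1, 0))


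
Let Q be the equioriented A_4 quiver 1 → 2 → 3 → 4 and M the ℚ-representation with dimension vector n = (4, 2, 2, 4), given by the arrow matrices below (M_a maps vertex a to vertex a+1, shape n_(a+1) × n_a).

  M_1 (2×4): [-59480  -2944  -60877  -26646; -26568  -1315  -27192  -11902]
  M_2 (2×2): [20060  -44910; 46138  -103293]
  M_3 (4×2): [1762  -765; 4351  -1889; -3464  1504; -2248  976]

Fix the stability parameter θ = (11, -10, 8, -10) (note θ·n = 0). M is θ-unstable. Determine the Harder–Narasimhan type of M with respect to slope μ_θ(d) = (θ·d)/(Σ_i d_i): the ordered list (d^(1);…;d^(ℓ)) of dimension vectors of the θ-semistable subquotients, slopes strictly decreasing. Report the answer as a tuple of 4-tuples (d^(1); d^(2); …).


Barcode: M ≅ I[1,1]^2, I[1,2], I[1,4], I[3,4], I[4,4]^2. HN layers by μ_θ (5 steps, strictly decreasing):
  μ^(1)=11; μ^(2)=1/2; μ^(3)=-1/4; μ^(4)=-1; μ^(5)=-10

((2, 0, 0, 0); (1, 1, 0, 0); (1, 1, 1, 1); (0, 0, 1, 1); (0, 0, 0, 2))


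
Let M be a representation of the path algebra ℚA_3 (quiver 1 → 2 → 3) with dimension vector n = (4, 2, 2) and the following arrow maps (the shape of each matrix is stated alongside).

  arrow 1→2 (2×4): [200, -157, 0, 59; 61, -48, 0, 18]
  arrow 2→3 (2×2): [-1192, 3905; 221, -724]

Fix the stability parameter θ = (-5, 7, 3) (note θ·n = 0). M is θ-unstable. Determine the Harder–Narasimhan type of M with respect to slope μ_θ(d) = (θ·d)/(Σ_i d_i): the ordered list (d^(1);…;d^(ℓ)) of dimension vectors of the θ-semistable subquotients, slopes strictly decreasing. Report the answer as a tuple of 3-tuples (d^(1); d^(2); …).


Interval decomposition of M: I[1,1]^2, I[1,3]^2.
HN type (ℓ=2): μ^(1)=5; μ^(2)=-5

((0, 2, 2); (4, 0, 0))


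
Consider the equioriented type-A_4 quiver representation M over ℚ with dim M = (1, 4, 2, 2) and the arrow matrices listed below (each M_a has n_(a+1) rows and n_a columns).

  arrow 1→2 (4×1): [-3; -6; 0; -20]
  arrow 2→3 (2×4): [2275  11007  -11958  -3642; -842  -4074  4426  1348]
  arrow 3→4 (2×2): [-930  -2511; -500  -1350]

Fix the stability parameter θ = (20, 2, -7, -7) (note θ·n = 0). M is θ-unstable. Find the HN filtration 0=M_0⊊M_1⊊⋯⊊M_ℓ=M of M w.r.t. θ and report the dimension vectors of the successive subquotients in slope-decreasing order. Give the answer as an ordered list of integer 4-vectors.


Barcode: M ≅ I[1,3], I[2,2]^2, I[2,4], I[4,4]. HN layers by μ_θ (4 steps, strictly decreasing):
  μ^(1)=5; μ^(2)=2; μ^(3)=-4; μ^(4)=-7

((1, 1, 1, 0); (0, 2, 0, 0); (0, 1, 1, 1); (0, 0, 0, 1))


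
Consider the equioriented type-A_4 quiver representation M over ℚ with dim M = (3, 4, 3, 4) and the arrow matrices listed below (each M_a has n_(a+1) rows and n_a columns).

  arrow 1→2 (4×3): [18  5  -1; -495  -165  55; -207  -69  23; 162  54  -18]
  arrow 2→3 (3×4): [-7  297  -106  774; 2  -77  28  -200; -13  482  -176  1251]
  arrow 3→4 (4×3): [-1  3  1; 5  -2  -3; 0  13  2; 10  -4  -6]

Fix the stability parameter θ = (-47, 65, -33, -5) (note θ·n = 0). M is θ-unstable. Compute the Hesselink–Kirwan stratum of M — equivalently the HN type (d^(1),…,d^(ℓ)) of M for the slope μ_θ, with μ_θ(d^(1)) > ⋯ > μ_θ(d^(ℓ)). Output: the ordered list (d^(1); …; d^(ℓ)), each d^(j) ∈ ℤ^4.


Via rank(M_{q-1}∘⋯∘M_p): M ≅ I[1,1], I[1,3], I[1,4], I[2,2], I[2,4], I[4,4]^2.
μ_θ-semistable layers: μ^(1)=65; μ^(2)=16; μ^(3)=9; μ^(4)=-5; μ^(5)=-47

((0, 1, 0, 0); (0, 1, 1, 0); (0, 2, 2, 2); (0, 0, 0, 2); (3, 0, 0, 0))


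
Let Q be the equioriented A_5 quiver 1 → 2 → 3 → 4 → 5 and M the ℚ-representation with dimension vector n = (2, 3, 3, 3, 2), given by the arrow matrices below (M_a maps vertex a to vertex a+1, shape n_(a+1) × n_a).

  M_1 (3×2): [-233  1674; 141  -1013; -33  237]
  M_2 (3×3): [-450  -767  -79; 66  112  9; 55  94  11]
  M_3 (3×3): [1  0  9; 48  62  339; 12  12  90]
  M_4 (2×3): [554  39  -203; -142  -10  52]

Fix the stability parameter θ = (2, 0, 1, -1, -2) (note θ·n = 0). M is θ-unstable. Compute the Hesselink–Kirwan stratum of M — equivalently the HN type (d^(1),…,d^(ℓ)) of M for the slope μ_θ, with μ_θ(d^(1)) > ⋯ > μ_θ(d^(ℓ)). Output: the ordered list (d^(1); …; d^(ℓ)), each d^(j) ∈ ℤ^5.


Interval decomposition of M: I[1,3], I[1,5], I[2,5], I[4,4].
HN type (ℓ=4): μ^(1)=1; μ^(2)=0; μ^(3)=-1/2; μ^(4)=-1

((1, 1, 1, 0, 0); (1, 1, 1, 1, 1); (0, 1, 1, 1, 1); (0, 0, 0, 1, 0))


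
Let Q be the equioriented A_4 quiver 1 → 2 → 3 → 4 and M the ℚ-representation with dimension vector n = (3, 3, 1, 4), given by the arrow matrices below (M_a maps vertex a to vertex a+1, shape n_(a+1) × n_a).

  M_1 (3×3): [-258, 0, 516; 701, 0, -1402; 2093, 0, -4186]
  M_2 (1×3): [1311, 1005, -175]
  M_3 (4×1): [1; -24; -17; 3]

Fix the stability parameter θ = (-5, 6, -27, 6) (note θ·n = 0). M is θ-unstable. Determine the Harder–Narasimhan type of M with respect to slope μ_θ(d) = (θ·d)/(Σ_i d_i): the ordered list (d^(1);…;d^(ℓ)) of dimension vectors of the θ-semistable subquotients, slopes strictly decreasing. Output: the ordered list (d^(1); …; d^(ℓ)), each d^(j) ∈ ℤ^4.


Interval decomposition of M: I[1,1]^2, I[1,4], I[2,2]^2, I[4,4]^3.
HN type (ℓ=3): μ^(1)=6; μ^(2)=-5; μ^(3)=-26/3

((0, 2, 0, 4); (2, 0, 0, 0); (1, 1, 1, 0))


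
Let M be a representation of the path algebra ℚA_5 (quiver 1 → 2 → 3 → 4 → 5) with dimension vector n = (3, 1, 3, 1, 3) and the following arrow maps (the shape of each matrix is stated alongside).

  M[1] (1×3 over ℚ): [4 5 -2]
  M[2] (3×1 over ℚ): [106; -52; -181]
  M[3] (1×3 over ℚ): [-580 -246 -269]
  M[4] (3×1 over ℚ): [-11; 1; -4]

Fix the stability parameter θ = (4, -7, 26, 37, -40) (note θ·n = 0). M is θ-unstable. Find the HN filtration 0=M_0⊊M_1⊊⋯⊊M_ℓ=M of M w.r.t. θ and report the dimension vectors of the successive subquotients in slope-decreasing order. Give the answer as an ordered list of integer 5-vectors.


Barcode: M ≅ I[1,1]^2, I[1,5], I[3,3]^2, I[5,5]^2. HN layers by μ_θ (5 steps, strictly decreasing):
  μ^(1)=26; μ^(2)=23/3; μ^(3)=4; μ^(4)=-3/2; μ^(5)=-40

((0, 0, 2, 0, 0); (0, 0, 1, 1, 1); (2, 0, 0, 0, 0); (1, 1, 0, 0, 0); (0, 0, 0, 0, 2))


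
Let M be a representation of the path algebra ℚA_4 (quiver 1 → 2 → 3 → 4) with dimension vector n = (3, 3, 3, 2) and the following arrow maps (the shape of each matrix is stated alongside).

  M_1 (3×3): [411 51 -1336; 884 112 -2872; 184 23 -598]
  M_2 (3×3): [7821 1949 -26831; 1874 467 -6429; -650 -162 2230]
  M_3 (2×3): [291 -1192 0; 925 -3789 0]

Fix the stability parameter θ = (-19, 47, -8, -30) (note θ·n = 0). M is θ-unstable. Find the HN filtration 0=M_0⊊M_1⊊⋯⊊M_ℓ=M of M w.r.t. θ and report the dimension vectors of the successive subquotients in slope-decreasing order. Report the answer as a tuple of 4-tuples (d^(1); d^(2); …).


Via rank(M_{q-1}∘⋯∘M_p): M ≅ I[1,1], I[1,4]^2, I[2,2], I[3,3].
μ_θ-semistable layers: μ^(1)=47; μ^(2)=3; μ^(3)=-8; μ^(4)=-19

((0, 1, 0, 0); (0, 2, 2, 2); (0, 0, 1, 0); (3, 0, 0, 0))


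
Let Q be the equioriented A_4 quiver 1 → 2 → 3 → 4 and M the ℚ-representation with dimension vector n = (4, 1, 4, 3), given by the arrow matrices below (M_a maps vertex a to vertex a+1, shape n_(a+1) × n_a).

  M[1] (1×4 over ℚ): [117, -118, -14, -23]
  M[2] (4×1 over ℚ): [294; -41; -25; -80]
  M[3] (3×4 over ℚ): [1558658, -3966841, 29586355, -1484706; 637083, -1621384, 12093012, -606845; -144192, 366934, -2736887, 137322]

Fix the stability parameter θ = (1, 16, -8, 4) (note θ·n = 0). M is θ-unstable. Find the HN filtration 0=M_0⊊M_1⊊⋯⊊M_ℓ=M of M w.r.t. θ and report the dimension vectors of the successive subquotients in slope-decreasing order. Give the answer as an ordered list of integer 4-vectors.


Barcode: M ≅ I[1,1]^3, I[1,4], I[3,3], I[3,4]^2. HN layers by μ_θ (3 steps, strictly decreasing):
  μ^(1)=4; μ^(2)=1; μ^(3)=-8

((0, 1, 1, 3); (4, 0, 0, 0); (0, 0, 3, 0))


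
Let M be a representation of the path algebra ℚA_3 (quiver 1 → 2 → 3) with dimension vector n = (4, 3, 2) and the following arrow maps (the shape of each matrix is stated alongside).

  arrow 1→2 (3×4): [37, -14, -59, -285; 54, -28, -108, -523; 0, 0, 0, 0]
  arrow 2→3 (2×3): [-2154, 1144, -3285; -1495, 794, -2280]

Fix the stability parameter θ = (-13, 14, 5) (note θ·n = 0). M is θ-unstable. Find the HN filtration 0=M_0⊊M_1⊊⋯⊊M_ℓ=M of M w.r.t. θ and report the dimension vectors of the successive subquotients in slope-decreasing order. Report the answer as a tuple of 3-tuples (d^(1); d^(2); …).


Interval decomposition of M: I[1,1]^2, I[1,3]^2, I[2,2].
HN type (ℓ=3): μ^(1)=14; μ^(2)=19/2; μ^(3)=-13

((0, 1, 0); (0, 2, 2); (4, 0, 0))


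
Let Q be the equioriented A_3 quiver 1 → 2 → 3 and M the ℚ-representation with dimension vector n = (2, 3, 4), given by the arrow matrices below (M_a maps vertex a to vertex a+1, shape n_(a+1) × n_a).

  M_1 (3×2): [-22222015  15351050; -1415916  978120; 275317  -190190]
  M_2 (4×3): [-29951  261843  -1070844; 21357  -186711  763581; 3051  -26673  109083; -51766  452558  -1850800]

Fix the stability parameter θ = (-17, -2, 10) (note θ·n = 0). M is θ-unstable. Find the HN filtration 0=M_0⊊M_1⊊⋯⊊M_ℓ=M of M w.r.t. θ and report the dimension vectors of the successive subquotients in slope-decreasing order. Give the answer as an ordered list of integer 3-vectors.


Barcode: M ≅ I[1,1], I[1,3], I[2,2], I[2,3], I[3,3]^2. HN layers by μ_θ (3 steps, strictly decreasing):
  μ^(1)=10; μ^(2)=-2; μ^(3)=-17

((0, 0, 4); (0, 3, 0); (2, 0, 0))


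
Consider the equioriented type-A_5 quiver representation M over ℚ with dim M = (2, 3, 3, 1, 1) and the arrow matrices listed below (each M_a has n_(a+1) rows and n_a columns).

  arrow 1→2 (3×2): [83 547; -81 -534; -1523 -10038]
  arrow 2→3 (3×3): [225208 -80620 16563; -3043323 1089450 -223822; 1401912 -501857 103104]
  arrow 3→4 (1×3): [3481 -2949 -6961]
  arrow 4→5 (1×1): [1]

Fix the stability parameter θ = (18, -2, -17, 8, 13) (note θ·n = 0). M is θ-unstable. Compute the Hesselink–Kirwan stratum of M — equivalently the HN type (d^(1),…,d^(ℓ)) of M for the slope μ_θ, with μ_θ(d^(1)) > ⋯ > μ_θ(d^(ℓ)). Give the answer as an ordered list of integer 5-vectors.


Barcode: M ≅ I[1,3], I[1,5], I[2,3]. HN layers by μ_θ (4 steps, strictly decreasing):
  μ^(1)=13; μ^(2)=8; μ^(3)=-1/3; μ^(4)=-19/2

((0, 0, 0, 0, 1); (0, 0, 0, 1, 0); (2, 2, 2, 0, 0); (0, 1, 1, 0, 0))


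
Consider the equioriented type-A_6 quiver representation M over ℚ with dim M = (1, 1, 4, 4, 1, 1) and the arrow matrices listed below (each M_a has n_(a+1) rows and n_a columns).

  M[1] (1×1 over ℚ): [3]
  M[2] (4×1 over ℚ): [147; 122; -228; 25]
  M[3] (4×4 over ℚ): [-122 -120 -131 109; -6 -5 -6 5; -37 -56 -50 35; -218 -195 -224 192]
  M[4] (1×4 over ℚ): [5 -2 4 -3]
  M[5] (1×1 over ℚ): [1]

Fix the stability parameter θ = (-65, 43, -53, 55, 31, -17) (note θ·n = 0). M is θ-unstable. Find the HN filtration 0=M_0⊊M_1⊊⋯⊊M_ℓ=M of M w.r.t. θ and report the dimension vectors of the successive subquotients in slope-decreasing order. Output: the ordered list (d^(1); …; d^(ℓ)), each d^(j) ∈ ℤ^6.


Interval decomposition of M: I[1,6], I[3,4]^3.
HN type (ℓ=5): μ^(1)=55; μ^(2)=23; μ^(3)=-5; μ^(4)=-53; μ^(5)=-65

((0, 0, 0, 3, 0, 0); (0, 0, 0, 1, 1, 1); (0, 1, 1, 0, 0, 0); (0, 0, 3, 0, 0, 0); (1, 0, 0, 0, 0, 0))


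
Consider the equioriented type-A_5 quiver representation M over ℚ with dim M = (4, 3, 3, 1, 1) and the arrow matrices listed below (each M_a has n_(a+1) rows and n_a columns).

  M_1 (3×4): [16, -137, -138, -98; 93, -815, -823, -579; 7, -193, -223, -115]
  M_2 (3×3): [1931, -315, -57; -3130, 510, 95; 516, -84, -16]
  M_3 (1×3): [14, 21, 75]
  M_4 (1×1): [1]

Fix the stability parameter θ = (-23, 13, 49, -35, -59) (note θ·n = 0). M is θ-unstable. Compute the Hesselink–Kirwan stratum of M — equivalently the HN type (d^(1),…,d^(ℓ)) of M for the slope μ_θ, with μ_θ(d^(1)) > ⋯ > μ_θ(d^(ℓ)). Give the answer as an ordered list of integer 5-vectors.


Interval decomposition of M: I[1,1], I[1,2], I[1,3], I[1,5], I[3,3].
HN type (ℓ=4): μ^(1)=49; μ^(2)=13; μ^(3)=-8; μ^(4)=-23

((0, 0, 2, 0, 0); (0, 2, 0, 0, 0); (0, 1, 1, 1, 1); (4, 0, 0, 0, 0))


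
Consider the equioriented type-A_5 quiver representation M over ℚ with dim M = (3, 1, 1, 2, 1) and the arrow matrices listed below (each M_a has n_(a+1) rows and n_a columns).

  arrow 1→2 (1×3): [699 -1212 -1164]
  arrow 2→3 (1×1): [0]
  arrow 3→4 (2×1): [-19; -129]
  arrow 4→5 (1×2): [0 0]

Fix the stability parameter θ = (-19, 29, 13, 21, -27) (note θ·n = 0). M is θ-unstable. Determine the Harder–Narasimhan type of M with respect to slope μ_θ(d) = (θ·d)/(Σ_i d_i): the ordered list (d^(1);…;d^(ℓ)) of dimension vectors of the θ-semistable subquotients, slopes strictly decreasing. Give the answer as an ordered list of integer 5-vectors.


Barcode: M ≅ I[1,1]^2, I[1,2], I[3,4], I[4,4], I[5,5]. HN layers by μ_θ (5 steps, strictly decreasing):
  μ^(1)=29; μ^(2)=21; μ^(3)=13; μ^(4)=-19; μ^(5)=-27

((0, 1, 0, 0, 0); (0, 0, 0, 2, 0); (0, 0, 1, 0, 0); (3, 0, 0, 0, 0); (0, 0, 0, 0, 1))


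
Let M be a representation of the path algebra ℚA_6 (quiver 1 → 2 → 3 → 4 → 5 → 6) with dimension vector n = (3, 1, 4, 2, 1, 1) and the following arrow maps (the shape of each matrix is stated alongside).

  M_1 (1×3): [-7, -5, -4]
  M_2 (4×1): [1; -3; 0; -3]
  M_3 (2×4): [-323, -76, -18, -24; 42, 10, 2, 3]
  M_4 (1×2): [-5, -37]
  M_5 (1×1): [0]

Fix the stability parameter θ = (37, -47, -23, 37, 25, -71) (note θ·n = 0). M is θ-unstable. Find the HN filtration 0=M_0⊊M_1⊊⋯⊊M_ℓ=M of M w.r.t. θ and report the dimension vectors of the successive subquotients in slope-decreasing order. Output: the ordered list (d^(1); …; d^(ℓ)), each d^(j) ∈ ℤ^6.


Via rank(M_{q-1}∘⋯∘M_p): M ≅ I[1,1]^2, I[1,5], I[3,3]^2, I[3,4], I[6,6].
μ_θ-semistable layers: μ^(1)=37; μ^(2)=31; μ^(3)=-11; μ^(4)=-23; μ^(5)=-71

((2, 0, 0, 1, 0, 0); (0, 0, 0, 1, 1, 0); (1, 1, 1, 0, 0, 0); (0, 0, 3, 0, 0, 0); (0, 0, 0, 0, 0, 1))


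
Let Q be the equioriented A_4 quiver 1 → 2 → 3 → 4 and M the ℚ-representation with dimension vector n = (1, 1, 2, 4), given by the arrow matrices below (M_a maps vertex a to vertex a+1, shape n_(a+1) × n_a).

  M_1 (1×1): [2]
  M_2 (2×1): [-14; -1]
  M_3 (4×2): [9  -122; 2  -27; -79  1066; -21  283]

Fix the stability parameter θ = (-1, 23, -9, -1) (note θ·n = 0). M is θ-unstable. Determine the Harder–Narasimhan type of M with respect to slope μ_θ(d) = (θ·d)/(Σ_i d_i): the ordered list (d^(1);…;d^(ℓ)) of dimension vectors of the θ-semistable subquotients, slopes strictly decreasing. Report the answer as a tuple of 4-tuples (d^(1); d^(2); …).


Interval decomposition of M: I[1,4], I[3,4], I[4,4]^2.
HN type (ℓ=3): μ^(1)=13/3; μ^(2)=-1; μ^(3)=-9

((0, 1, 1, 1); (1, 0, 0, 3); (0, 0, 1, 0))


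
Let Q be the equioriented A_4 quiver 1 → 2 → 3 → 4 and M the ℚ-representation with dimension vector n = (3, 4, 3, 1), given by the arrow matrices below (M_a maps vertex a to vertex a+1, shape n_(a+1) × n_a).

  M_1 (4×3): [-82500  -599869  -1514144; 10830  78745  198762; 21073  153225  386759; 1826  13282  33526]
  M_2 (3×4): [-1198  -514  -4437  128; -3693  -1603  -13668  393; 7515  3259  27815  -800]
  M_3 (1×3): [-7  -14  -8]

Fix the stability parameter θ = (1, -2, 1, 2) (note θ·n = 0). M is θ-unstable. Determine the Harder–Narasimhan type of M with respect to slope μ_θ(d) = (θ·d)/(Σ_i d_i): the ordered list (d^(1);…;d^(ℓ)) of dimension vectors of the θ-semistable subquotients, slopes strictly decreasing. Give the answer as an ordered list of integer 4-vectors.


Interval decomposition of M: I[1,3]^2, I[1,4], I[2,2].
HN type (ℓ=4): μ^(1)=2; μ^(2)=1; μ^(3)=-1/2; μ^(4)=-2

((0, 0, 0, 1); (0, 0, 3, 0); (3, 3, 0, 0); (0, 1, 0, 0))


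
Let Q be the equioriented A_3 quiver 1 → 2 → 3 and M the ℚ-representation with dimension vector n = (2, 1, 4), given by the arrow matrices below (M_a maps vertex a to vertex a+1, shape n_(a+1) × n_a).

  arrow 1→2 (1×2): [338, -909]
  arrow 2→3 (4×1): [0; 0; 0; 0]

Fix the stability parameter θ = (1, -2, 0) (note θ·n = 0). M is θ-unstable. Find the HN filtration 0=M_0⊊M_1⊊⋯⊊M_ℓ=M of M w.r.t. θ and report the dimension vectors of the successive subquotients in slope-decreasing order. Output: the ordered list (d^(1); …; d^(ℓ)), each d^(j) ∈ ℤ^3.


Interval decomposition of M: I[1,1], I[1,2], I[3,3]^4.
HN type (ℓ=3): μ^(1)=1; μ^(2)=0; μ^(3)=-1/2

((1, 0, 0); (0, 0, 4); (1, 1, 0))


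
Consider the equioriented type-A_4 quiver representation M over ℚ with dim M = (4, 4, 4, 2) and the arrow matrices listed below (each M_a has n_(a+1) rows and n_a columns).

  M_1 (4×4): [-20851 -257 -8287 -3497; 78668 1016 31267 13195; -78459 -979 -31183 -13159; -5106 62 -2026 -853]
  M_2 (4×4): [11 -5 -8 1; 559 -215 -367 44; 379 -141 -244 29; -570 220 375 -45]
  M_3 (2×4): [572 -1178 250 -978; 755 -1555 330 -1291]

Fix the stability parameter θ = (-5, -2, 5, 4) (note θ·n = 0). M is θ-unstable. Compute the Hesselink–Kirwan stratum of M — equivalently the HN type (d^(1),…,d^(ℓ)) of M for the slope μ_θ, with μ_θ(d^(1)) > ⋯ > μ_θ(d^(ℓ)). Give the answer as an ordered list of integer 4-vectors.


Interval decomposition of M: I[1,2]^2, I[1,3]^2, I[3,4]^2.
HN type (ℓ=4): μ^(1)=5; μ^(2)=9/2; μ^(3)=-2; μ^(4)=-5

((0, 0, 2, 0); (0, 0, 2, 2); (0, 4, 0, 0); (4, 0, 0, 0))


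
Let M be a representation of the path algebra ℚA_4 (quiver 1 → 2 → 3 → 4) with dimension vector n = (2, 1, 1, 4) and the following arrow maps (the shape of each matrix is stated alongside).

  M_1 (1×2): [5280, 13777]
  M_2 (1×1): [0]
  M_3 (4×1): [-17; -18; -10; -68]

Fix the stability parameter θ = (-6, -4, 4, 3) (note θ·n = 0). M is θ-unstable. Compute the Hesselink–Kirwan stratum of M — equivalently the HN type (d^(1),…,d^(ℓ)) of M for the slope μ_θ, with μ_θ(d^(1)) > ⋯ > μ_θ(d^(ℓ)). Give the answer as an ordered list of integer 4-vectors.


Via rank(M_{q-1}∘⋯∘M_p): M ≅ I[1,1], I[1,2], I[3,4], I[4,4]^3.
μ_θ-semistable layers: μ^(1)=7/2; μ^(2)=3; μ^(3)=-4; μ^(4)=-6

((0, 0, 1, 1); (0, 0, 0, 3); (0, 1, 0, 0); (2, 0, 0, 0))


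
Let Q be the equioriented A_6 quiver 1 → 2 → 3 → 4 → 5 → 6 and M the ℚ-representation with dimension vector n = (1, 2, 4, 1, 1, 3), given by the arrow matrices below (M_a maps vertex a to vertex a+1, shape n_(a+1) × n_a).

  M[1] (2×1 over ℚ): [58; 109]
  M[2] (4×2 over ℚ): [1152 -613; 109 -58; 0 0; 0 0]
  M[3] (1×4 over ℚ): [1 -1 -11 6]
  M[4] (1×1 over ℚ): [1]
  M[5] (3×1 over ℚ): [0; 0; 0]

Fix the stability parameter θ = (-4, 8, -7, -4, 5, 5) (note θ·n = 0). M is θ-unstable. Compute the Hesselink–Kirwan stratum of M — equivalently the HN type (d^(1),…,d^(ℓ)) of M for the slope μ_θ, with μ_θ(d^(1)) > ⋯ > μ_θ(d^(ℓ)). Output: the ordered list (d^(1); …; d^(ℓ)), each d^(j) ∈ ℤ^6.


Via rank(M_{q-1}∘⋯∘M_p): M ≅ I[1,5], I[2,3], I[3,3]^2, I[6,6]^3.
μ_θ-semistable layers: μ^(1)=5; μ^(2)=1/2; μ^(3)=-1; μ^(4)=-4; μ^(5)=-7

((0, 0, 0, 0, 1, 3); (0, 1, 1, 0, 0, 0); (0, 1, 1, 1, 0, 0); (1, 0, 0, 0, 0, 0); (0, 0, 2, 0, 0, 0))
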